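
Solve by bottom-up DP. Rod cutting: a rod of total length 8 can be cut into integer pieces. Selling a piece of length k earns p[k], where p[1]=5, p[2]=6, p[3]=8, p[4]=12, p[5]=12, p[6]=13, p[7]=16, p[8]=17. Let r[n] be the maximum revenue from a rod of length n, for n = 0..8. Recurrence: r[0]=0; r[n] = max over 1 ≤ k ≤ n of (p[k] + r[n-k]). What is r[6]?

30

   n    0    1    2    3    4    5    6    7    8
r[n]    0    5   10   15   20   25   30   35   40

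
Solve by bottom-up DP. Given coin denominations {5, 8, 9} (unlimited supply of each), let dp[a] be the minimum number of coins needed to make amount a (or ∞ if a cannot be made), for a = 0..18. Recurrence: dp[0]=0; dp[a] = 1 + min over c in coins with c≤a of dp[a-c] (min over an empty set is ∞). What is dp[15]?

3

 a  0  1  2  3  4  5  6  7  8  9 10 11 12 13 14 15 16 17 18
dp  0  -  -  -  -  1  -  -  1  1  2  -  -  2  2  3  2  2  2
(- denotes ∞ / unreachable)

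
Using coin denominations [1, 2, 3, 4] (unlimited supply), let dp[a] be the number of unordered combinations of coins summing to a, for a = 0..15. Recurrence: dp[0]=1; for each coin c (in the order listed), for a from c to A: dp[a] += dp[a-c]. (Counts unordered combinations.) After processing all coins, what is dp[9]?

18

after  coin     0     1     2     3     4     5     6     7     8     9    10    11    12    13    14    15
          1     1     1     1     1     1     1     1     1     1     1     1     1     1     1     1     1
          2     1     1     2     2     3     3     4     4     5     5     6     6     7     7     8     8
          3     1     1     2     3     4     5     7     8    10    12    14    16    19    21    24    27
          4     1     1     2     3     5     6     9    11    15    18    23    27    34    39    47    54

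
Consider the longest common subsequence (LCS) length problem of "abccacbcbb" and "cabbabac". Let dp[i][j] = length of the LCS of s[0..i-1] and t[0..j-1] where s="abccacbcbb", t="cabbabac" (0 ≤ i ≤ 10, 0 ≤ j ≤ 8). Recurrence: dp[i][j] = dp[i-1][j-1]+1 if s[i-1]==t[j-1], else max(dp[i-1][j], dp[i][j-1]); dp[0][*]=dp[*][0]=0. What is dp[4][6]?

   ''  c  a  b  b  a  b  a  c
''  0  0  0  0  0  0  0  0  0
 a  0  0  1  1  1  1  1  1  1
 b  0  0  1  2  2  2  2  2  2
 c  0  1  1  2  2  2  2  2  3
 c  0  1  1  2  2  2  2  2  3
 a  0  1  2  2  2  3  3  3  3
 c  0  1  2  2  2  3  3  3  4
 b  0  1  2  3  3  3  4  4  4
 c  0  1  2  3  3  3  4  4  5
 b  0  1  2  3  4  4  4  4  5
 b  0  1  2  3  4  4  5  5  5

2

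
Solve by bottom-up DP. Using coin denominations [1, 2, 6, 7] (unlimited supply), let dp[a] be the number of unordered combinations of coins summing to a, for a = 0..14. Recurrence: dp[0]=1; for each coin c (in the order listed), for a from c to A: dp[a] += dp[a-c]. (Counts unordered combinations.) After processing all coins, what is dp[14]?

21

after  coin     0     1     2     3     4     5     6     7     8     9    10    11    12    13    14
          1     1     1     1     1     1     1     1     1     1     1     1     1     1     1     1
          2     1     1     2     2     3     3     4     4     5     5     6     6     7     7     8
          6     1     1     2     2     3     3     5     5     7     7     9     9    12    12    15
          7     1     1     2     2     3     3     5     6     8     9    11    12    15    17    21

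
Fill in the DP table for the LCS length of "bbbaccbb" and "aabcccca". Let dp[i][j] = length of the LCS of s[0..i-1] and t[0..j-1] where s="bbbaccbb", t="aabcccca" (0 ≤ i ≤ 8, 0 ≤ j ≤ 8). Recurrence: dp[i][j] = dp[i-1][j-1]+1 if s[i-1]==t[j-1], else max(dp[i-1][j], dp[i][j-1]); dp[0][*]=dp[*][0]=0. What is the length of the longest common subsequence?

3

   ''  a  a  b  c  c  c  c  a
''  0  0  0  0  0  0  0  0  0
 b  0  0  0  1  1  1  1  1  1
 b  0  0  0  1  1  1  1  1  1
 b  0  0  0  1  1  1  1  1  1
 a  0  1  1  1  1  1  1  1  2
 c  0  1  1  1  2  2  2  2  2
 c  0  1  1  1  2  3  3  3  3
 b  0  1  1  2  2  3  3  3  3
 b  0  1  1  2  2  3  3  3  3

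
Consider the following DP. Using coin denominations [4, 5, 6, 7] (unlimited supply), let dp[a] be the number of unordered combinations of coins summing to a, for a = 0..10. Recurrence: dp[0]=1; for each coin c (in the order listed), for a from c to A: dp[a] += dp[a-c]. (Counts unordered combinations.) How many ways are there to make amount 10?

2

after  coin     0     1     2     3     4     5     6     7     8     9    10
          4     1     0     0     0     1     0     0     0     1     0     0
          5     1     0     0     0     1     1     0     0     1     1     1
          6     1     0     0     0     1     1     1     0     1     1     2
          7     1     0     0     0     1     1     1     1     1     1     2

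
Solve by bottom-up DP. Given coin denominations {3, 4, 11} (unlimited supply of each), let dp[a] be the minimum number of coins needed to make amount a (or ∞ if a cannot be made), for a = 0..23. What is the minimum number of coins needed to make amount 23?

 a  0  1  2  3  4  5  6  7  8  9 10 11 12 13 14 15 16 17 18 19 20 21 22 23
dp  0  -  -  1  1  -  2  2  2  3  3  1  3  4  2  2  4  3  3  3  4  4  2  4
(- denotes ∞ / unreachable)

4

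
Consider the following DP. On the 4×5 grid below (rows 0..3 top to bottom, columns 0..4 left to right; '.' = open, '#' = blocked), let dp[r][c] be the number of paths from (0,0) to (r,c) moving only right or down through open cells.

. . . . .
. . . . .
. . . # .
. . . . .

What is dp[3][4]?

15

r\c   0   1   2   3   4
  0   1   1   1   1   1
  1   1   2   3   4   5
  2   1   3   6   0   5
  3   1   4  10  10  15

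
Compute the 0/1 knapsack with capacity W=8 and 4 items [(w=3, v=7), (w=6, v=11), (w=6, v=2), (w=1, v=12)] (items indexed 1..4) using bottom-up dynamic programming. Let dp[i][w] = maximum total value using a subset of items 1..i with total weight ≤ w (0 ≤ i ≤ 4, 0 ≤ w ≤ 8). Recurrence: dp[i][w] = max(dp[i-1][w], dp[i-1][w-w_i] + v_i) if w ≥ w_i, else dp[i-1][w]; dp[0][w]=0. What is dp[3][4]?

i\w   0   1   2   3   4   5   6   7   8
  0   0   0   0   0   0   0   0   0   0
  1   0   0   0   7   7   7   7   7   7
  2   0   0   0   7   7   7  11  11  11
  3   0   0   0   7   7   7  11  11  11
  4   0  12  12  12  19  19  19  23  23

7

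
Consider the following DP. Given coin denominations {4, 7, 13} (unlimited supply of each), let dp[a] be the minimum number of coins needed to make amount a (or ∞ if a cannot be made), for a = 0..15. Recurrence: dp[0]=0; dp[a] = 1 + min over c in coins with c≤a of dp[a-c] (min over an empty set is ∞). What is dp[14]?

 a  0  1  2  3  4  5  6  7  8  9 10 11 12 13 14 15
dp  0  -  -  -  1  -  -  1  2  -  -  2  3  1  2  3
(- denotes ∞ / unreachable)

2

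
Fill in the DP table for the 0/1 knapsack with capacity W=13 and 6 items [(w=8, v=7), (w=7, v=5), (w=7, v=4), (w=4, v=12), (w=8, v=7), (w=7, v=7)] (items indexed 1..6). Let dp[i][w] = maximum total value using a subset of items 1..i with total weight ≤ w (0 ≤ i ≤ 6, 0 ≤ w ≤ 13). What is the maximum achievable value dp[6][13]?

19

i\w   0   1   2   3   4   5   6   7   8   9  10  11  12  13
  0   0   0   0   0   0   0   0   0   0   0   0   0   0   0
  1   0   0   0   0   0   0   0   0   7   7   7   7   7   7
  2   0   0   0   0   0   0   0   5   7   7   7   7   7   7
  3   0   0   0   0   0   0   0   5   7   7   7   7   7   7
  4   0   0   0   0  12  12  12  12  12  12  12  17  19  19
  5   0   0   0   0  12  12  12  12  12  12  12  17  19  19
  6   0   0   0   0  12  12  12  12  12  12  12  19  19  19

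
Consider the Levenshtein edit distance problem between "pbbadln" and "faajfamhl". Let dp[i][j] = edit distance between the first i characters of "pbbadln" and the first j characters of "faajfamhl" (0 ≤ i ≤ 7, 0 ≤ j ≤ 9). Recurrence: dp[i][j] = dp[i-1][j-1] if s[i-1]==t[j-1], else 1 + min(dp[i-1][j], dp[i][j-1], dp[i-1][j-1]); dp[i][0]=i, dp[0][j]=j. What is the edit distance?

   ''  f  a  a  j  f  a  m  h  l
''  0  1  2  3  4  5  6  7  8  9
 p  1  1  2  3  4  5  6  7  8  9
 b  2  2  2  3  4  5  6  7  8  9
 b  3  3  3  3  4  5  6  7  8  9
 a  4  4  3  3  4  5  5  6  7  8
 d  5  5  4  4  4  5  6  6  7  8
 l  6  6  5  5  5  5  6  7  7  7
 n  7  7  6  6  6  6  6  7  8  8

8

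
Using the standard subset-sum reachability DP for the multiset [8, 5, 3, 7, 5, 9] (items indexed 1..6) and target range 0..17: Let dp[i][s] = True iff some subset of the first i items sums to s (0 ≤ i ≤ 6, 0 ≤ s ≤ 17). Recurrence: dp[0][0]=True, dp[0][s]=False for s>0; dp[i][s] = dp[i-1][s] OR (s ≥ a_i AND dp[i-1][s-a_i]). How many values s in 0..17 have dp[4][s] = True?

11

i\s   0   1   2   3   4   5   6   7   8   9  10  11  12  13  14  15  16  17
  0   T   F   F   F   F   F   F   F   F   F   F   F   F   F   F   F   F   F
  1   T   F   F   F   F   F   F   F   T   F   F   F   F   F   F   F   F   F
  2   T   F   F   F   F   T   F   F   T   F   F   F   F   T   F   F   F   F
  3   T   F   F   T   F   T   F   F   T   F   F   T   F   T   F   F   T   F
  4   T   F   F   T   F   T   F   T   T   F   T   T   T   T   F   T   T   F
  5   T   F   F   T   F   T   F   T   T   F   T   T   T   T   F   T   T   T
  6   T   F   F   T   F   T   F   T   T   T   T   T   T   T   T   T   T   T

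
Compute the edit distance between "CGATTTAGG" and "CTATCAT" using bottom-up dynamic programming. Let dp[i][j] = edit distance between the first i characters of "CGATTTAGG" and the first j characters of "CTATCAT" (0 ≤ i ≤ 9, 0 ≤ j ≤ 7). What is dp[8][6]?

   ''  C  T  A  T  C  A  T
''  0  1  2  3  4  5  6  7
 C  1  0  1  2  3  4  5  6
 G  2  1  1  2  3  4  5  6
 A  3  2  2  1  2  3  4  5
 T  4  3  2  2  1  2  3  4
 T  5  4  3  3  2  2  3  3
 T  6  5  4  4  3  3  3  3
 A  7  6  5  4  4  4  3  4
 G  8  7  6  5  5  5  4  4
 G  9  8  7  6  6  6  5  5

4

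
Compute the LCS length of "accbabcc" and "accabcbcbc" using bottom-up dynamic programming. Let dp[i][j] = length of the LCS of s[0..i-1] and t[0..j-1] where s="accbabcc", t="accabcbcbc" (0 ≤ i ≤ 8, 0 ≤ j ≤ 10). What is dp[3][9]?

   ''  a  c  c  a  b  c  b  c  b  c
''  0  0  0  0  0  0  0  0  0  0  0
 a  0  1  1  1  1  1  1  1  1  1  1
 c  0  1  2  2  2  2  2  2  2  2  2
 c  0  1  2  3  3  3  3  3  3  3  3
 b  0  1  2  3  3  4  4  4  4  4  4
 a  0  1  2  3  4  4  4  4  4  4  4
 b  0  1  2  3  4  5  5  5  5  5  5
 c  0  1  2  3  4  5  6  6  6  6  6
 c  0  1  2  3  4  5  6  6  7  7  7

3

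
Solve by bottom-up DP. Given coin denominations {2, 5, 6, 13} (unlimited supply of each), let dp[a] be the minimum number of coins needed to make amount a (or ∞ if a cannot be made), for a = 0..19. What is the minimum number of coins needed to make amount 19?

2

 a  0  1  2  3  4  5  6  7  8  9 10 11 12 13 14 15 16 17 18 19
dp  0  -  1  -  2  1  1  2  2  3  2  2  2  1  3  2  3  3  2  2
(- denotes ∞ / unreachable)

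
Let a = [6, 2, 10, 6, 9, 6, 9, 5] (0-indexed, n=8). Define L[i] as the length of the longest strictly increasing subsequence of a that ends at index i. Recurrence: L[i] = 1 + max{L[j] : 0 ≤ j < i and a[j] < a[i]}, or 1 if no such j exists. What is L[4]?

3

   i    0    1    2    3    4    5    6    7
a[i]    6    2   10    6    9    6    9    5
L[i]    1    1    2    2    3    2    3    2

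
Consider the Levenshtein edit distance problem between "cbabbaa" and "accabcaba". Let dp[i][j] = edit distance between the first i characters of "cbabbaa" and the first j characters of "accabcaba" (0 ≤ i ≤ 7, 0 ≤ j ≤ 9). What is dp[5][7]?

   ''  a  c  c  a  b  c  a  b  a
''  0  1  2  3  4  5  6  7  8  9
 c  1  1  1  2  3  4  5  6  7  8
 b  2  2  2  2  3  3  4  5  6  7
 a  3  2  3  3  2  3  4  4  5  6
 b  4  3  3  4  3  2  3  4  4  5
 b  5  4  4  4  4  3  3  4  4  5
 a  6  5  5  5  4  4  4  3  4  4
 a  7  6  6  6  5  5  5  4  4  4

4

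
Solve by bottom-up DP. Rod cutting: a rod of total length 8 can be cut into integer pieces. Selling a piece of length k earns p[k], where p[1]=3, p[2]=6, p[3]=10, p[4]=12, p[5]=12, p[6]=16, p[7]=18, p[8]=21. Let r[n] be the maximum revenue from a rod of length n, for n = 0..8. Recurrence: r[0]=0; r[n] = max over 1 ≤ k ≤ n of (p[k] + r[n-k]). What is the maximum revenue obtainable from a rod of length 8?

   n    0    1    2    3    4    5    6    7    8
r[n]    0    3    6   10   13   16   20   23   26

26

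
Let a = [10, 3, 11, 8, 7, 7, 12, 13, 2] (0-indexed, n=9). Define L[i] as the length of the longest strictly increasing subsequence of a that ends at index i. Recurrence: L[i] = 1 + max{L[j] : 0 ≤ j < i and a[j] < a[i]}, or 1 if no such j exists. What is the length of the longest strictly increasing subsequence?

   i    0    1    2    3    4    5    6    7    8
a[i]   10    3   11    8    7    7   12   13    2
L[i]    1    1    2    2    2    2    3    4    1

4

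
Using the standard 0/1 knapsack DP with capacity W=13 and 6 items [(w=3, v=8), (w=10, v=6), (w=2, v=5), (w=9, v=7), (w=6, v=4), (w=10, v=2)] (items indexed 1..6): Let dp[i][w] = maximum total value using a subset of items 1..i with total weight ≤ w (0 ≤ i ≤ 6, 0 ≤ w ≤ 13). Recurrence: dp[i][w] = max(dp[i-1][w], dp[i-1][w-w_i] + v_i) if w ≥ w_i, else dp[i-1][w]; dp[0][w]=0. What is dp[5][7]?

i\w   0   1   2   3   4   5   6   7   8   9  10  11  12  13
  0   0   0   0   0   0   0   0   0   0   0   0   0   0   0
  1   0   0   0   8   8   8   8   8   8   8   8   8   8   8
  2   0   0   0   8   8   8   8   8   8   8   8   8   8  14
  3   0   0   5   8   8  13  13  13  13  13  13  13  13  14
  4   0   0   5   8   8  13  13  13  13  13  13  13  15  15
  5   0   0   5   8   8  13  13  13  13  13  13  17  17  17
  6   0   0   5   8   8  13  13  13  13  13  13  17  17  17

13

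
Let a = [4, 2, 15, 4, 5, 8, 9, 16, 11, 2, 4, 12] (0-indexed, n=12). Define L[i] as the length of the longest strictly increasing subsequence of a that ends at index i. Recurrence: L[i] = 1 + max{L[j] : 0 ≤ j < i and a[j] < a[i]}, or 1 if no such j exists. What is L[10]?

2

   i    0    1    2    3    4    5    6    7    8    9   10   11
a[i]    4    2   15    4    5    8    9   16   11    2    4   12
L[i]    1    1    2    2    3    4    5    6    6    1    2    7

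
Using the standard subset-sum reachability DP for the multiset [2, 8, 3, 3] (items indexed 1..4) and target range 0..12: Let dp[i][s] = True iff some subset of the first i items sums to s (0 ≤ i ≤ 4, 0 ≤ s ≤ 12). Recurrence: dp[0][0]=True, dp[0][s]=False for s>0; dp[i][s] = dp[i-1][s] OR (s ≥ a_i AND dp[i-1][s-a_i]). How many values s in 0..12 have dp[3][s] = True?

i\s   0   1   2   3   4   5   6   7   8   9  10  11  12
  0   T   F   F   F   F   F   F   F   F   F   F   F   F
  1   T   F   T   F   F   F   F   F   F   F   F   F   F
  2   T   F   T   F   F   F   F   F   T   F   T   F   F
  3   T   F   T   T   F   T   F   F   T   F   T   T   F
  4   T   F   T   T   F   T   T   F   T   F   T   T   F

7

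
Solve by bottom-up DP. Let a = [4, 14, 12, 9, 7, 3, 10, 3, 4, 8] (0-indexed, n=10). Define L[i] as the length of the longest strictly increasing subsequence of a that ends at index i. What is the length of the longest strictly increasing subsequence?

   i    0    1    2    3    4    5    6    7    8    9
a[i]    4   14   12    9    7    3   10    3    4    8
L[i]    1    2    2    2    2    1    3    1    2    3

3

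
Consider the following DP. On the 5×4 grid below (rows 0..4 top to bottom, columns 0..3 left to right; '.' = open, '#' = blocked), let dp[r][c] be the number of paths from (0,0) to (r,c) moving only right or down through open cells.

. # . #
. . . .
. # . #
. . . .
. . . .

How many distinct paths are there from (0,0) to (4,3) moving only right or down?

r\c   0   1   2   3
  0   1   0   0   0
  1   1   1   1   1
  2   1   0   1   0
  3   1   1   2   2
  4   1   2   4   6

6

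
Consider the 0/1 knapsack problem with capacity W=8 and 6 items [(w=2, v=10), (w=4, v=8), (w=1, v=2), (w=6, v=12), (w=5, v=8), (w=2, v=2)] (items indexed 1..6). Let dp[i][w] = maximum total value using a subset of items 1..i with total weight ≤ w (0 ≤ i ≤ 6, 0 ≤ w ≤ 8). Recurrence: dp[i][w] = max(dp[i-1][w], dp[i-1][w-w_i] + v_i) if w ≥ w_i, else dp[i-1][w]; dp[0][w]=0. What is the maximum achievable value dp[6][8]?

i\w   0   1   2   3   4   5   6   7   8
  0   0   0   0   0   0   0   0   0   0
  1   0   0  10  10  10  10  10  10  10
  2   0   0  10  10  10  10  18  18  18
  3   0   2  10  12  12  12  18  20  20
  4   0   2  10  12  12  12  18  20  22
  5   0   2  10  12  12  12  18  20  22
  6   0   2  10  12  12  14  18  20  22

22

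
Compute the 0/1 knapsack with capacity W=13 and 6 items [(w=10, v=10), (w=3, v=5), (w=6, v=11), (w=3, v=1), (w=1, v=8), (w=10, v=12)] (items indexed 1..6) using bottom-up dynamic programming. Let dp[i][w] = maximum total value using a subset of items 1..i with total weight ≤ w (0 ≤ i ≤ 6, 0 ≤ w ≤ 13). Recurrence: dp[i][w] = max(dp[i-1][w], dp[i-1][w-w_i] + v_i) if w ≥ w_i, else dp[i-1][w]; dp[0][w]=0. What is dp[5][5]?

13

i\w   0   1   2   3   4   5   6   7   8   9  10  11  12  13
  0   0   0   0   0   0   0   0   0   0   0   0   0   0   0
  1   0   0   0   0   0   0   0   0   0   0  10  10  10  10
  2   0   0   0   5   5   5   5   5   5   5  10  10  10  15
  3   0   0   0   5   5   5  11  11  11  16  16  16  16  16
  4   0   0   0   5   5   5  11  11  11  16  16  16  17  17
  5   0   8   8   8  13  13  13  19  19  19  24  24  24  25
  6   0   8   8   8  13  13  13  19  19  19  24  24  24  25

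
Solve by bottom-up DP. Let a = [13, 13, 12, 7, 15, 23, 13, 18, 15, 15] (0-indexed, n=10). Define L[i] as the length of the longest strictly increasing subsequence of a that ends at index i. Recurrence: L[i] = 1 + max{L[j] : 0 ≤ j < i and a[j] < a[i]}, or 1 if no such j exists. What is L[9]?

3

   i    0    1    2    3    4    5    6    7    8    9
a[i]   13   13   12    7   15   23   13   18   15   15
L[i]    1    1    1    1    2    3    2    3    3    3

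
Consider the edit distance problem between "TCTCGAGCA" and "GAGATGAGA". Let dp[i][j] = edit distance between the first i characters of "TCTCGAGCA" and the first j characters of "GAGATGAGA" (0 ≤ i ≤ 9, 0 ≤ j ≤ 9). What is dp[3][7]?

   ''  G  A  G  A  T  G  A  G  A
''  0  1  2  3  4  5  6  7  8  9
 T  1  1  2  3  4  4  5  6  7  8
 C  2  2  2  3  4  5  5  6  7  8
 T  3  3  3  3  4  4  5  6  7  8
 C  4  4  4  4  4  5  5  6  7  8
 G  5  4  5  4  5  5  5  6  6  7
 A  6  5  4  5  4  5  6  5  6  6
 G  7  6  5  4  5  5  5  6  5  6
 C  8  7  6  5  5  6  6  6  6  6
 A  9  8  7  6  5  6  7  6  7  6

6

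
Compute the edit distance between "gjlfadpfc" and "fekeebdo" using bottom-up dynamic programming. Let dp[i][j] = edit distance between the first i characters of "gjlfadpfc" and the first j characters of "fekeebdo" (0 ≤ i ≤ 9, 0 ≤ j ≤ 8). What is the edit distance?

   ''  f  e  k  e  e  b  d  o
''  0  1  2  3  4  5  6  7  8
 g  1  1  2  3  4  5  6  7  8
 j  2  2  2  3  4  5  6  7  8
 l  3  3  3  3  4  5  6  7  8
 f  4  3  4  4  4  5  6  7  8
 a  5  4  4  5  5  5  6  7  8
 d  6  5  5  5  6  6  6  6  7
 p  7  6  6  6  6  7  7  7  7
 f  8  7  7  7  7  7  8  8  8
 c  9  8  8  8  8  8  8  9  9

9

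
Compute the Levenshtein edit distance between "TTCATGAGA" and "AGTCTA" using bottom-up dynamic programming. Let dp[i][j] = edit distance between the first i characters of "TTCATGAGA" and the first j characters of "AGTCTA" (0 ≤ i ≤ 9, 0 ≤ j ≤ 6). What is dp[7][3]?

   ''  A  G  T  C  T  A
''  0  1  2  3  4  5  6
 T  1  1  2  2  3  4  5
 T  2  2  2  2  3  3  4
 C  3  3  3  3  2  3  4
 A  4  3  4  4  3  3  3
 T  5  4  4  4  4  3  4
 G  6  5  4  5  5  4  4
 A  7  6  5  5  6  5  4
 G  8  7  6  6  6  6  5
 A  9  8  7  7  7  7  6

5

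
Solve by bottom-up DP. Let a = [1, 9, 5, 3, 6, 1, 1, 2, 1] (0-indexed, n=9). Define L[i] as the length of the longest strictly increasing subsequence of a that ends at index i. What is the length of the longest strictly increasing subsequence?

   i    0    1    2    3    4    5    6    7    8
a[i]    1    9    5    3    6    1    1    2    1
L[i]    1    2    2    2    3    1    1    2    1

3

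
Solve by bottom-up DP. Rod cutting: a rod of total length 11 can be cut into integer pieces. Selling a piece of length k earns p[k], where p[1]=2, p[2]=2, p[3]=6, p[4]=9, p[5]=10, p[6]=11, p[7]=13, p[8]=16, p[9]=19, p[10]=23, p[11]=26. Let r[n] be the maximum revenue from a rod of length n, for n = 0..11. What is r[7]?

15

   n    0    1    2    3    4    5    6    7    8    9   10   11
r[n]    0    2    4    6    9   11   13   15   18   20   23   26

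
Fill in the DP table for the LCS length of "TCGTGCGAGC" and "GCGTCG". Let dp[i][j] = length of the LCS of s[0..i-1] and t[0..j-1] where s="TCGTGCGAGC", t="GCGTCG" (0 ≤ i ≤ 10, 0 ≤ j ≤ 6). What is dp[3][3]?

   ''  G  C  G  T  C  G
''  0  0  0  0  0  0  0
 T  0  0  0  0  1  1  1
 C  0  0  1  1  1  2  2
 G  0  1  1  2  2  2  3
 T  0  1  1  2  3  3  3
 G  0  1  1  2  3  3  4
 C  0  1  2  2  3  4  4
 G  0  1  2  3  3  4  5
 A  0  1  2  3  3  4  5
 G  0  1  2  3  3  4  5
 C  0  1  2  3  3  4  5

2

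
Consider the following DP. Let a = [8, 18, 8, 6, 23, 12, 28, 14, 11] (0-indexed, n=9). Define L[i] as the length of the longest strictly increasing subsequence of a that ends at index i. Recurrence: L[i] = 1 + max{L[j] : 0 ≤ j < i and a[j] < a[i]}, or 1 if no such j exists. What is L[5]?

2

   i    0    1    2    3    4    5    6    7    8
a[i]    8   18    8    6   23   12   28   14   11
L[i]    1    2    1    1    3    2    4    3    2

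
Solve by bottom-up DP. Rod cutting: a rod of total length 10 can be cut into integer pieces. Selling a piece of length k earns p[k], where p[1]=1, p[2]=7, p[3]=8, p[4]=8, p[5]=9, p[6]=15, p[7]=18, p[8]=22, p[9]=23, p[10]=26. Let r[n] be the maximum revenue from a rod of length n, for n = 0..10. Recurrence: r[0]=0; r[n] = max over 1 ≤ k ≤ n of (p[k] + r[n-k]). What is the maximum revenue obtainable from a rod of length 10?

35

   n    0    1    2    3    4    5    6    7    8    9   10
r[n]    0    1    7    8   14   15   21   22   28   29   35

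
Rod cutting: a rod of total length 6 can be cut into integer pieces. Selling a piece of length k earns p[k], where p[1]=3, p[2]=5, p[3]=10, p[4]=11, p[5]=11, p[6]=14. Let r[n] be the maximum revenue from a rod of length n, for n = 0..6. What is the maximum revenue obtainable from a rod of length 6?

   n    0    1    2    3    4    5    6
r[n]    0    3    6   10   13   16   20

20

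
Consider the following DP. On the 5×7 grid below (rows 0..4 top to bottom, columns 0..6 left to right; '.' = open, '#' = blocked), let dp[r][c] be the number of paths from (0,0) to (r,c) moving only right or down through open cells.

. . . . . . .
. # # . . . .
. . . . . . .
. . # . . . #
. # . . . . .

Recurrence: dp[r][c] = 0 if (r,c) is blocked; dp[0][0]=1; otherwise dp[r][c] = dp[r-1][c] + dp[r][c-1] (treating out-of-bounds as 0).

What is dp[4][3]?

2

r\c   0   1   2   3   4   5   6
  0   1   1   1   1   1   1   1
  1   1   0   0   1   2   3   4
  2   1   1   1   2   4   7  11
  3   1   2   0   2   6  13   0
  4   1   0   0   2   8  21  21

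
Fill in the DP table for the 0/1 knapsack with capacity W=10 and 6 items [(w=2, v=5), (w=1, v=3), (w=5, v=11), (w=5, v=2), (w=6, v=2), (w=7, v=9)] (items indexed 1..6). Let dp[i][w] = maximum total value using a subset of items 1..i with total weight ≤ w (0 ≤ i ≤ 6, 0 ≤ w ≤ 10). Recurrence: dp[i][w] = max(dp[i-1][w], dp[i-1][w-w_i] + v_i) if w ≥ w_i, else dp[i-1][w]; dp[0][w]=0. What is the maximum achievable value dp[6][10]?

19

i\w   0   1   2   3   4   5   6   7   8   9  10
  0   0   0   0   0   0   0   0   0   0   0   0
  1   0   0   5   5   5   5   5   5   5   5   5
  2   0   3   5   8   8   8   8   8   8   8   8
  3   0   3   5   8   8  11  14  16  19  19  19
  4   0   3   5   8   8  11  14  16  19  19  19
  5   0   3   5   8   8  11  14  16  19  19  19
  6   0   3   5   8   8  11  14  16  19  19  19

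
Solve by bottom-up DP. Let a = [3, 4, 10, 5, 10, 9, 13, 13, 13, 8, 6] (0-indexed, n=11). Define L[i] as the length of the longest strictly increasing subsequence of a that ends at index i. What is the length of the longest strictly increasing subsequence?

   i    0    1    2    3    4    5    6    7    8    9   10
a[i]    3    4   10    5   10    9   13   13   13    8    6
L[i]    1    2    3    3    4    4    5    5    5    4    4

5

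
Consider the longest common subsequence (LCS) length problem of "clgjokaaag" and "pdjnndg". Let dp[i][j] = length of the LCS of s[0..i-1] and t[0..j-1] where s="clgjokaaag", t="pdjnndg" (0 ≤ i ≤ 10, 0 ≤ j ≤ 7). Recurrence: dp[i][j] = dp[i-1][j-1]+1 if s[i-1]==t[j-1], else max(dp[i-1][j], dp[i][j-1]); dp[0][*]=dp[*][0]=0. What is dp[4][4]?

   ''  p  d  j  n  n  d  g
''  0  0  0  0  0  0  0  0
 c  0  0  0  0  0  0  0  0
 l  0  0  0  0  0  0  0  0
 g  0  0  0  0  0  0  0  1
 j  0  0  0  1  1  1  1  1
 o  0  0  0  1  1  1  1  1
 k  0  0  0  1  1  1  1  1
 a  0  0  0  1  1  1  1  1
 a  0  0  0  1  1  1  1  1
 a  0  0  0  1  1  1  1  1
 g  0  0  0  1  1  1  1  2

1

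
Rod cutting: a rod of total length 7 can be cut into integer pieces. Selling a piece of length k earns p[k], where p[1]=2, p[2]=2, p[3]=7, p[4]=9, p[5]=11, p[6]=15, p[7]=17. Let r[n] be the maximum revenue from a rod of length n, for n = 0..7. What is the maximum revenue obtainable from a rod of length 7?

   n    0    1    2    3    4    5    6    7
r[n]    0    2    4    7    9   11   15   17

17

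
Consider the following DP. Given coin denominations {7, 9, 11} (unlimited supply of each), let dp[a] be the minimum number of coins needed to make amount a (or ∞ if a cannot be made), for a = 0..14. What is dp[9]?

 a  0  1  2  3  4  5  6  7  8  9 10 11 12 13 14
dp  0  -  -  -  -  -  -  1  -  1  -  1  -  -  2
(- denotes ∞ / unreachable)

1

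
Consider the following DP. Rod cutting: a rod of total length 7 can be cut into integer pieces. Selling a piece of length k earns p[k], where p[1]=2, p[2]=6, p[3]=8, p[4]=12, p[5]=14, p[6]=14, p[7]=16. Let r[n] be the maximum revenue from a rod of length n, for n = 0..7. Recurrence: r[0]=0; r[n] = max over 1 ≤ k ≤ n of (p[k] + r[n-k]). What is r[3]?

   n    0    1    2    3    4    5    6    7
r[n]    0    2    6    8   12   14   18   20

8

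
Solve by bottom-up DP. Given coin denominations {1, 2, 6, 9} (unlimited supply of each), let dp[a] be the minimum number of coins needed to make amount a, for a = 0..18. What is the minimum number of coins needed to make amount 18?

 a  0  1  2  3  4  5  6  7  8  9 10 11 12 13 14 15 16 17 18
dp  0  1  1  2  2  3  1  2  2  1  2  2  2  3  3  2  3  3  2

2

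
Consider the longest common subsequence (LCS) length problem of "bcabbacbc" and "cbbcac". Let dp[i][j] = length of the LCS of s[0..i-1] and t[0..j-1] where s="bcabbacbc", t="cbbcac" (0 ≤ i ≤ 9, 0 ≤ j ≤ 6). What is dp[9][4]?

   ''  c  b  b  c  a  c
''  0  0  0  0  0  0  0
 b  0  0  1  1  1  1  1
 c  0  1  1  1  2  2  2
 a  0  1  1  1  2  3  3
 b  0  1  2  2  2  3  3
 b  0  1  2  3  3  3  3
 a  0  1  2  3  3  4  4
 c  0  1  2  3  4  4  5
 b  0  1  2  3  4  4  5
 c  0  1  2  3  4  4  5

4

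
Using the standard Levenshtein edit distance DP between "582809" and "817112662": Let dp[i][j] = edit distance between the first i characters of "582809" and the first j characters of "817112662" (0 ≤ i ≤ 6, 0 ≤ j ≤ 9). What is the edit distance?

   ''  8  1  7  1  1  2  6  6  2
''  0  1  2  3  4  5  6  7  8  9
 5  1  1  2  3  4  5  6  7  8  9
 8  2  1  2  3  4  5  6  7  8  9
 2  3  2  2  3  4  5  5  6  7  8
 8  4  3  3  3  4  5  6  6  7  8
 0  5  4  4  4  4  5  6  7  7  8
 9  6  5  5  5  5  5  6  7  8  8

8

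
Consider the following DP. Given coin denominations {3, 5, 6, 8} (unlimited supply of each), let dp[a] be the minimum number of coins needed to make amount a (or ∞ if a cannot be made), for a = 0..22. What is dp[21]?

 a  0  1  2  3  4  5  6  7  8  9 10 11 12 13 14 15 16 17 18 19 20 21 22
dp  0  -  -  1  -  1  1  -  1  2  2  2  2  2  2  3  2  3  3  3  3  3  3
(- denotes ∞ / unreachable)

3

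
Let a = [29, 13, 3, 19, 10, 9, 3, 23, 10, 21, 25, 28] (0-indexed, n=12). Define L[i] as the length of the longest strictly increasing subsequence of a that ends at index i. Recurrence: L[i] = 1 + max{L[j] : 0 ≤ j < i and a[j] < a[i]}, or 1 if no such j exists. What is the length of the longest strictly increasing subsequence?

6

   i    0    1    2    3    4    5    6    7    8    9   10   11
a[i]   29   13    3   19   10    9    3   23   10   21   25   28
L[i]    1    1    1    2    2    2    1    3    3    4    5    6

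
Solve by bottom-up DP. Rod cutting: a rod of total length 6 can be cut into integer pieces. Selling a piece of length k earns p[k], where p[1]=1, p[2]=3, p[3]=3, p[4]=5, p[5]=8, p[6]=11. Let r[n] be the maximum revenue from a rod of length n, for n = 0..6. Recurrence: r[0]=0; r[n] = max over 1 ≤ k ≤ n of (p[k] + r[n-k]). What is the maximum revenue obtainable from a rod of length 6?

   n    0    1    2    3    4    5    6
r[n]    0    1    3    4    6    8   11

11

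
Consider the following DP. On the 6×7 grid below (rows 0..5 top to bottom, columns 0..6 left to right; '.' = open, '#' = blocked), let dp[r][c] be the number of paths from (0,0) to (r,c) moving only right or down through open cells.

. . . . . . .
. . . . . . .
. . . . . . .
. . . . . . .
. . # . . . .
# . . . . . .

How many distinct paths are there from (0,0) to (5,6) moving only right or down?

r\c   0   1   2   3   4   5   6
  0   1   1   1   1   1   1   1
  1   1   2   3   4   5   6   7
  2   1   3   6  10  15  21  28
  3   1   4  10  20  35  56  84
  4   1   5   0  20  55 111 195
  5   0   5   5  25  80 191 386

386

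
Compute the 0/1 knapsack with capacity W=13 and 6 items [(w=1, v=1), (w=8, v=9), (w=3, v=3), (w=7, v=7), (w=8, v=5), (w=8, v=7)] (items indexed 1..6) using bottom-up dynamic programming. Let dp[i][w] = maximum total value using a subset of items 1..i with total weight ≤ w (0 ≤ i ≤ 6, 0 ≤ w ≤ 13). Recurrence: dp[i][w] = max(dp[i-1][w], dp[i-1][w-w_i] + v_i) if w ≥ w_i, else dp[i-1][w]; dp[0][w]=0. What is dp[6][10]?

i\w   0   1   2   3   4   5   6   7   8   9  10  11  12  13
  0   0   0   0   0   0   0   0   0   0   0   0   0   0   0
  1   0   1   1   1   1   1   1   1   1   1   1   1   1   1
  2   0   1   1   1   1   1   1   1   9  10  10  10  10  10
  3   0   1   1   3   4   4   4   4   9  10  10  12  13  13
  4   0   1   1   3   4   4   4   7   9  10  10  12  13  13
  5   0   1   1   3   4   4   4   7   9  10  10  12  13  13
  6   0   1   1   3   4   4   4   7   9  10  10  12  13  13

10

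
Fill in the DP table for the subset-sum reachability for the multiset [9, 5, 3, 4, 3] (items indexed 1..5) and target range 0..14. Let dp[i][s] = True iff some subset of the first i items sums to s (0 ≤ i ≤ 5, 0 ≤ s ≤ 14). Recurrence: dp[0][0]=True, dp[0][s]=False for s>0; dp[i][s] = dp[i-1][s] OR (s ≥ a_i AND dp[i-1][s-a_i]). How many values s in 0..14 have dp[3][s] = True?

i\s   0   1   2   3   4   5   6   7   8   9  10  11  12  13  14
  0   T   F   F   F   F   F   F   F   F   F   F   F   F   F   F
  1   T   F   F   F   F   F   F   F   F   T   F   F   F   F   F
  2   T   F   F   F   F   T   F   F   F   T   F   F   F   F   T
  3   T   F   F   T   F   T   F   F   T   T   F   F   T   F   T
  4   T   F   F   T   T   T   F   T   T   T   F   F   T   T   T
  5   T   F   F   T   T   T   T   T   T   T   T   T   T   T   T

7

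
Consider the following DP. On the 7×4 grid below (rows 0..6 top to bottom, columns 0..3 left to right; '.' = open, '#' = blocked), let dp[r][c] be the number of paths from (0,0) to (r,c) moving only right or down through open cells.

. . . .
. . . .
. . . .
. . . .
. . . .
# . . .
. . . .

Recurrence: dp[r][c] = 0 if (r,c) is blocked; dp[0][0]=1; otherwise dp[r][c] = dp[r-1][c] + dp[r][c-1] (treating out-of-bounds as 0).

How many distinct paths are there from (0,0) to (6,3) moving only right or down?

80

r\c   0   1   2   3
  0   1   1   1   1
  1   1   2   3   4
  2   1   3   6  10
  3   1   4  10  20
  4   1   5  15  35
  5   0   5  20  55
  6   0   5  25  80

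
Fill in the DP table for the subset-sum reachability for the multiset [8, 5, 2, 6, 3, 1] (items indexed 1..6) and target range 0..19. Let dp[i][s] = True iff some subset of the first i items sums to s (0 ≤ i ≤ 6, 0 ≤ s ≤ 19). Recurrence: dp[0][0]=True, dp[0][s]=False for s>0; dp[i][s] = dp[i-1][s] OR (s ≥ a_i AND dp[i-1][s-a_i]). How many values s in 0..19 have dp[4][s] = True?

13

i\s   0   1   2   3   4   5   6   7   8   9  10  11  12  13  14  15  16  17  18  19
  0   T   F   F   F   F   F   F   F   F   F   F   F   F   F   F   F   F   F   F   F
  1   T   F   F   F   F   F   F   F   T   F   F   F   F   F   F   F   F   F   F   F
  2   T   F   F   F   F   T   F   F   T   F   F   F   F   T   F   F   F   F   F   F
  3   T   F   T   F   F   T   F   T   T   F   T   F   F   T   F   T   F   F   F   F
  4   T   F   T   F   F   T   T   T   T   F   T   T   F   T   T   T   T   F   F   T
  5   T   F   T   T   F   T   T   T   T   T   T   T   F   T   T   T   T   T   T   T
  6   T   T   T   T   T   T   T   T   T   T   T   T   T   T   T   T   T   T   T   T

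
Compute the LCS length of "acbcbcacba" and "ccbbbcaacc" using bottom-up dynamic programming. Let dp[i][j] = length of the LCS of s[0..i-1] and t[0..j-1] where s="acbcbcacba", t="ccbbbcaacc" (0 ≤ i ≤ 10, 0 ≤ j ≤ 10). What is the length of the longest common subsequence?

6

   ''  c  c  b  b  b  c  a  a  c  c
''  0  0  0  0  0  0  0  0  0  0  0
 a  0  0  0  0  0  0  0  1  1  1  1
 c  0  1  1  1  1  1  1  1  1  2  2
 b  0  1  1  2  2  2  2  2  2  2  2
 c  0  1  2  2  2  2  3  3  3  3  3
 b  0  1  2  3  3  3  3  3  3  3  3
 c  0  1  2  3  3  3  4  4  4  4  4
 a  0  1  2  3  3  3  4  5  5  5  5
 c  0  1  2  3  3  3  4  5  5  6  6
 b  0  1  2  3  4  4  4  5  5  6  6
 a  0  1  2  3  4  4  4  5  6  6  6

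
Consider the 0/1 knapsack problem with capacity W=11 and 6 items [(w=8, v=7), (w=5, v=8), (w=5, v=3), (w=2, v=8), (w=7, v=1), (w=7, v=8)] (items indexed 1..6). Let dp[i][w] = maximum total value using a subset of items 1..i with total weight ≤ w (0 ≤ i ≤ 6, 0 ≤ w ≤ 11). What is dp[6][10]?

16

i\w   0   1   2   3   4   5   6   7   8   9  10  11
  0   0   0   0   0   0   0   0   0   0   0   0   0
  1   0   0   0   0   0   0   0   0   7   7   7   7
  2   0   0   0   0   0   8   8   8   8   8   8   8
  3   0   0   0   0   0   8   8   8   8   8  11  11
  4   0   0   8   8   8   8   8  16  16  16  16  16
  5   0   0   8   8   8   8   8  16  16  16  16  16
  6   0   0   8   8   8   8   8  16  16  16  16  16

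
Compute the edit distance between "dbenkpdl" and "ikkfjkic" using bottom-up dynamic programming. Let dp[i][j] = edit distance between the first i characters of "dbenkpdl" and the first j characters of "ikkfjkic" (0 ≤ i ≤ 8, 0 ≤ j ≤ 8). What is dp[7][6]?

7

   ''  i  k  k  f  j  k  i  c
''  0  1  2  3  4  5  6  7  8
 d  1  1  2  3  4  5  6  7  8
 b  2  2  2  3  4  5  6  7  8
 e  3  3  3  3  4  5  6  7  8
 n  4  4  4  4  4  5  6  7  8
 k  5  5  4  4  5  5  5  6  7
 p  6  6  5  5  5  6  6  6  7
 d  7  7  6  6  6  6  7  7  7
 l  8  8  7  7  7  7  7  8  8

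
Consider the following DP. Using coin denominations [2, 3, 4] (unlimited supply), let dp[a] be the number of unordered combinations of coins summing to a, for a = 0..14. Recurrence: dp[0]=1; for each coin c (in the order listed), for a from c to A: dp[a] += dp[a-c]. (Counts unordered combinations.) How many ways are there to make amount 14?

after  coin     0     1     2     3     4     5     6     7     8     9    10    11    12    13    14
          2     1     0     1     0     1     0     1     0     1     0     1     0     1     0     1
          3     1     0     1     1     1     1     2     1     2     2     2     2     3     2     3
          4     1     0     1     1     2     1     3     2     4     3     5     4     7     5     8

8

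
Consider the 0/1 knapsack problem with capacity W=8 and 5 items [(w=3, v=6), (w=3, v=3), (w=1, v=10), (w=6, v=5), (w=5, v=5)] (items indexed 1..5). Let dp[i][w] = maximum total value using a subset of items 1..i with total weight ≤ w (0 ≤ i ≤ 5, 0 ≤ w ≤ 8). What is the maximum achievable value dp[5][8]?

19

i\w   0   1   2   3   4   5   6   7   8
  0   0   0   0   0   0   0   0   0   0
  1   0   0   0   6   6   6   6   6   6
  2   0   0   0   6   6   6   9   9   9
  3   0  10  10  10  16  16  16  19  19
  4   0  10  10  10  16  16  16  19  19
  5   0  10  10  10  16  16  16  19  19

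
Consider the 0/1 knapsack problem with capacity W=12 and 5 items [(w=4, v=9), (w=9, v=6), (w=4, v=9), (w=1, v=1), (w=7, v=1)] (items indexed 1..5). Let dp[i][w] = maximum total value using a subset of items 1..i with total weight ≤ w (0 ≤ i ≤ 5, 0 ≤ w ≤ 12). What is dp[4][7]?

i\w   0   1   2   3   4   5   6   7   8   9  10  11  12
  0   0   0   0   0   0   0   0   0   0   0   0   0   0
  1   0   0   0   0   9   9   9   9   9   9   9   9   9
  2   0   0   0   0   9   9   9   9   9   9   9   9   9
  3   0   0   0   0   9   9   9   9  18  18  18  18  18
  4   0   1   1   1   9  10  10  10  18  19  19  19  19
  5   0   1   1   1   9  10  10  10  18  19  19  19  19

10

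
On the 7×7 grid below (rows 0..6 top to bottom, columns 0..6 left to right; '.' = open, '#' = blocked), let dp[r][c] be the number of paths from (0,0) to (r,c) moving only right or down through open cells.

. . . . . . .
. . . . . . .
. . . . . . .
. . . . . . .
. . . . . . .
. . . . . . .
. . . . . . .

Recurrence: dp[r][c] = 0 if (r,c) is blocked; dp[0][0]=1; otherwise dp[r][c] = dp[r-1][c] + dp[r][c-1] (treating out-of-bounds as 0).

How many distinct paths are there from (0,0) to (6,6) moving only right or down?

r\c   0   1   2   3   4   5   6
  0   1   1   1   1   1   1   1
  1   1   2   3   4   5   6   7
  2   1   3   6  10  15  21  28
  3   1   4  10  20  35  56  84
  4   1   5  15  35  70 126 210
  5   1   6  21  56 126 252 462
  6   1   7  28  84 210 462 924

924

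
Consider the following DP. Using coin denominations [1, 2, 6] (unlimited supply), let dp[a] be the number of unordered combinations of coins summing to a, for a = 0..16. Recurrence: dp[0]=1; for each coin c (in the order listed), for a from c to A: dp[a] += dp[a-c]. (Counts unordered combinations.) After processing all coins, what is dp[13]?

12

after  coin     0     1     2     3     4     5     6     7     8     9    10    11    12    13    14    15    16
          1     1     1     1     1     1     1     1     1     1     1     1     1     1     1     1     1     1
          2     1     1     2     2     3     3     4     4     5     5     6     6     7     7     8     8     9
          6     1     1     2     2     3     3     5     5     7     7     9     9    12    12    15    15    18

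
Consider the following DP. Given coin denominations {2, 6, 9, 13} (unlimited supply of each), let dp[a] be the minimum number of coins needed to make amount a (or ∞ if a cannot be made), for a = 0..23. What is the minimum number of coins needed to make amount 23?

4

 a  0  1  2  3  4  5  6  7  8  9 10 11 12 13 14 15 16 17 18 19 20 21 22 23
dp  0  -  1  -  2  -  1  -  2  1  3  2  2  1  3  2  4  3  2  2  3  3  2  4
(- denotes ∞ / unreachable)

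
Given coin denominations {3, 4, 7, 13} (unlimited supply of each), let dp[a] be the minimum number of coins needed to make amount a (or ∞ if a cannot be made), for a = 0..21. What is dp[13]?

1

 a  0  1  2  3  4  5  6  7  8  9 10 11 12 13 14 15 16 17 18 19 20 21
dp  0  -  -  1  1  -  2  1  2  3  2  2  3  1  2  3  2  2  3  3  2  3
(- denotes ∞ / unreachable)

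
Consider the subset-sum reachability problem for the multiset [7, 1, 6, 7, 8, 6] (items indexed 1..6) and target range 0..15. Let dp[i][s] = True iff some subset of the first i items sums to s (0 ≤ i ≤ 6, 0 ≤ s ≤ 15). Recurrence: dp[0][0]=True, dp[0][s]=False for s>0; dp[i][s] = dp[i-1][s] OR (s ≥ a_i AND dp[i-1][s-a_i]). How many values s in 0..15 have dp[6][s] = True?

10

i\s   0   1   2   3   4   5   6   7   8   9  10  11  12  13  14  15
  0   T   F   F   F   F   F   F   F   F   F   F   F   F   F   F   F
  1   T   F   F   F   F   F   F   T   F   F   F   F   F   F   F   F
  2   T   T   F   F   F   F   F   T   T   F   F   F   F   F   F   F
  3   T   T   F   F   F   F   T   T   T   F   F   F   F   T   T   F
  4   T   T   F   F   F   F   T   T   T   F   F   F   F   T   T   T
  5   T   T   F   F   F   F   T   T   T   T   F   F   F   T   T   T
  6   T   T   F   F   F   F   T   T   T   T   F   F   T   T   T   T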